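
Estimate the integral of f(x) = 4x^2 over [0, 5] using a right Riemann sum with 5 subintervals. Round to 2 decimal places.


Right Riemann sum uses right endpoints of each subinterval.
Interval: [0, 5], n = 5
dx = (5 - 0) / 5 = 1
Right endpoints: [1, 2, 3, 4, 5]
f values: [4, 16, 36, 64, 100]
Sum = dx * (sum of f values)
= 1 * 220
= 220 = 220.00

220.00


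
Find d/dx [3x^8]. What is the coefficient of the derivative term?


We apply the power rule: d/dx [ax^n] = a*n * x^(n-1)
d/dx [3x^8]
= 3 * 8 * x^(8-1)
= 24x^7
The coefficient is 24

24


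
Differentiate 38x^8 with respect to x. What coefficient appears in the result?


We apply the power rule: d/dx [ax^n] = a*n * x^(n-1)
d/dx [38x^8]
= 38 * 8 * x^(8-1)
= 304x^7
The coefficient is 304

304


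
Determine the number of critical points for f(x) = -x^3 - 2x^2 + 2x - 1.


Find where f'(x) = 0:
f(x) = -x^3 - 2x^2 + 2x - 1
f'(x) = -3x^2 - 4x + 2
This is a quadratic in x. Use the discriminant to count real roots.
Discriminant = (-4)^2 - 4 * (-3) * 2
= 16 - (-24)
= 40
Since discriminant > 0, f'(x) = 0 has 2 real solutions.
Number of critical points: 2

2


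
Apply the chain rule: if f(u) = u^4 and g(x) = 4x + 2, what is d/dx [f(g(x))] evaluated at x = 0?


Using the chain rule: (f(g(x)))' = f'(g(x)) * g'(x)
First, find g(0):
g(0) = 4 * 0 + 2 = 2
Next, f'(u) = 4u^3
And g'(x) = 4
So f'(g(0)) * g'(0)
= 4 * 2^3 * 4
= 4 * 8 * 4
= 128

128


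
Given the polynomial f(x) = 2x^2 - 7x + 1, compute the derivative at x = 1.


Differentiate term by term using power and sum rules:
f(x) = 2x^2 - 7x + 1
f'(x) = 4x - 7
Substitute x = 1:
f'(1) = 4 * 1 - 7
= 4 - 7
= -3

-3


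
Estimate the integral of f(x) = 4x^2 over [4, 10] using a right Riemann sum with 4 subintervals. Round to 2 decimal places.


Right Riemann sum uses right endpoints of each subinterval.
Interval: [4, 10], n = 4
dx = (10 - 4) / 4 = 3/2
Right endpoints: [11/2, 7, 17/2, 10]
f values: [121, 196, 289, 400]
Sum = dx * (sum of f values)
= 3/2 * 1006
= 1509 = 1509.00

1509.00


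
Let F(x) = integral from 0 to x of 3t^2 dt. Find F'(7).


By the Fundamental Theorem of Calculus (Part 1):
If F(x) = integral from 0 to x of f(t) dt, then F'(x) = f(x)
Here f(t) = 3t^2
So F'(x) = 3x^2
Evaluate at x = 7:
F'(7) = 3 * 7^2
= 3 * 49
= 147

147


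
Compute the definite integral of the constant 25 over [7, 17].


The integral of a constant k over [a, b] equals k * (b - a).
integral from 7 to 17 of 25 dx
= 25 * (17 - 7)
= 25 * 10
= 250

250


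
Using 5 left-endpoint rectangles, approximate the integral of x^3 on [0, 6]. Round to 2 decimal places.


Left Riemann sum uses left endpoints of each subinterval.
Interval: [0, 6], n = 5
dx = (6 - 0) / 5 = 6/5
Left endpoints: [0, 6/5, 12/5, 18/5, 24/5]
f values: [0, 216/125, 1728/125, 5832/125, 13824/125]
Sum = dx * (sum of f values)
= 6/5 * 864/5
= 5184/25 = 207.36

207.36


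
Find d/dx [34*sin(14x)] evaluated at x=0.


Apply the chain rule to differentiate 34*sin(14x):
d/dx [34*sin(14x)]
= 34 * cos(14x) * d/dx(14x)
= 34 * 14 * cos(14x)
= 476 * cos(14x)
Evaluate at x = 0:
= 476 * cos(0)
= 476 * 1
= 476

476


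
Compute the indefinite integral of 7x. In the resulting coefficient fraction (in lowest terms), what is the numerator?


Apply the power rule for integration:
integral of ax^n dx = a/(n+1) * x^(n+1) + C
integral of 7x dx
= 7/2 * x^2 + C
The coefficient in lowest terms is 7/2, and its numerator is 7

7


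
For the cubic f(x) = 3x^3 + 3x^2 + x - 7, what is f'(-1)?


Differentiate f(x) = 3x^3 + 3x^2 + x - 7 term by term:
f'(x) = 9x^2 + 6x + 1
Substitute x = -1:
f'(-1) = 9 * (-1)^2 + 6 * (-1) + 1
= 9 - 6 + 1
= 4

4


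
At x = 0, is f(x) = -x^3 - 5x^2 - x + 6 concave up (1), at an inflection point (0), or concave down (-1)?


Concavity is determined by the sign of f''(x).
f(x) = -x^3 - 5x^2 - x + 6
f'(x) = -3x^2 - 10x - 1
f''(x) = -6x - 10
f''(0) = -6 * 0 - 10
= 0 - 10
= -10
Since f''(0) < 0, the function is concave down (-1)

-1


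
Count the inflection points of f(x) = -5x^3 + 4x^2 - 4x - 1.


Inflection points occur where f''(x) = 0 and concavity changes.
f(x) = -5x^3 + 4x^2 - 4x - 1
f'(x) = -15x^2 + 8x - 4
f''(x) = -30x + 8
Set f''(x) = 0:
-30x + 8 = 0
x = -8 / (-30) = 4/15
Since f''(x) is linear (degree 1), it changes sign at this point.
Therefore there is exactly 1 inflection point.

1


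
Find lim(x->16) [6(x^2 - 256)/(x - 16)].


Direct substitution gives 0/0, so we factor the numerator.
Factor: 6(x^2 - 256) = 6 * (x - 16)(x + 16)
Cancel the common factor (x - 16):
6(x^2 - 256)/(x - 16) = 6 * (x + 16)
Now substitute x = 16:
= 6 * (16 + 16) = 192

192


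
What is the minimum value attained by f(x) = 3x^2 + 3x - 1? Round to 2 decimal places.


For a quadratic f(x) = ax^2 + bx + c with a > 0, the minimum is at the vertex.
Vertex x-coordinate: x = -b/(2a)
x = -(3) / (2 * 3)
x = -3/6 = -1/2
Substitute back to find the minimum value:
f(-1/2) = 3 * (-1/2)^2 + 3 * (-1/2) - 1
= 3/4 - 3/2 - 1
= -7/4 = -1.75

-1.75


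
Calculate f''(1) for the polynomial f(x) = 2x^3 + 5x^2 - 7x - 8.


First derivative:
f'(x) = 6x^2 + 10x - 7
Second derivative:
f''(x) = 12x + 10
Substitute x = 1:
f''(1) = 12 * 1 + 10
= 12 + 10
= 22

22


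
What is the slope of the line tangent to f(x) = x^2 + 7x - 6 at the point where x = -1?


The slope of the tangent line equals f'(x) at the point.
f(x) = x^2 + 7x - 6
f'(x) = 2x + 7
At x = -1:
f'(-1) = 2 * (-1) + 7
= -2 + 7
= 5

5


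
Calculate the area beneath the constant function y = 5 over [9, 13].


The area under a constant function y = 5 is a rectangle.
Width = 13 - 9 = 4
Height = 5
Area = width * height
= 4 * 5
= 20

20


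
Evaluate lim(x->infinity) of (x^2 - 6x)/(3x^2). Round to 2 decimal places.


For limits at infinity with equal-degree polynomials,
we compare leading coefficients.
Numerator leading term: x^2
Denominator leading term: 3x^2
Divide both by x^2:
lim = (1 - 6/x) / (3)
As x -> infinity, the 1/x and 1/x^2 terms vanish:
= 1/3 ≈ 0.33

0.33


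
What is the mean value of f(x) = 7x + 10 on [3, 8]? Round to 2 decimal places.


Average value = 1/(b-a) * integral from a to b of f(x) dx
First compute the integral of 7x + 10:
F(x) = (7/2)x^2 + 10x
F(8) = 7/2 * 64 + 10 * 8 = 304
F(3) = 7/2 * 9 + 10 * 3 = 123/2
Integral = 304 - 123/2 = 485/2
Average = (485/2) / (8 - 3) = (485/2) / 5
= 97/2 = 48.50

48.50


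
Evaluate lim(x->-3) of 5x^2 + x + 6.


Since polynomials are continuous, we use direct substitution.
lim(x->-3) of 5x^2 + x + 6
= 5 * (-3)^2 + 1 * (-3) + 6
= 45 - 3 + 6
= 48

48


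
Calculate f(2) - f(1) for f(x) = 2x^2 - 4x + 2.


Net change = f(b) - f(a)
f(x) = 2x^2 - 4x + 2
Compute f(2):
f(2) = 2 * 2^2 - 4 * 2 + 2
= 8 - 8 + 2
= 2
Compute f(1):
f(1) = 2 * 1^2 - 4 * 1 + 2
= 2 - 4 + 2
= 0
Net change = 2 - 0 = 2

2


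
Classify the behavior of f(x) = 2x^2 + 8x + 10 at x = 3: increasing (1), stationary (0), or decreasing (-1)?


Compute f'(x) to determine behavior:
f'(x) = 4x + 8
f'(3) = 4 * 3 + 8
= 12 + 8
= 20
Since f'(3) > 0, the function is increasing (1)

1


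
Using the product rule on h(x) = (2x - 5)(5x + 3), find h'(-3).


Let u(x) = 2x - 5 and v(x) = 5x + 3
u'(x) = 2
v'(x) = 5
Product rule: h'(x) = u'(x)*v(x) + u(x)*v'(x)
= 2 * (5x + 3) + (2x - 5) * 5
At x = -3:
u(-3) = 2 * (-3) - 5 = -11
v(-3) = 5 * (-3) + 3 = -12
h'(-3) = 2 * (-12) + (-11) * 5
= -24 - 55
= -79

-79


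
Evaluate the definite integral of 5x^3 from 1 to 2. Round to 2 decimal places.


Find the antiderivative of 5x^3:
F(x) = 5/4 * x^4
Apply the Fundamental Theorem of Calculus:
F(2) - F(1)
= 5/4 * 2^4 - 5/4 * 1^4
= 5/4 * (16 - 1)
= 5/4 * 15
= 75/4 = 18.75

18.75


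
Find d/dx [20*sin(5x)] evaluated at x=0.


Apply the chain rule to differentiate 20*sin(5x):
d/dx [20*sin(5x)]
= 20 * cos(5x) * d/dx(5x)
= 20 * 5 * cos(5x)
= 100 * cos(5x)
Evaluate at x = 0:
= 100 * cos(0)
= 100 * 1
= 100

100


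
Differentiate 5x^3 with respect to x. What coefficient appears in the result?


We apply the power rule: d/dx [ax^n] = a*n * x^(n-1)
d/dx [5x^3]
= 5 * 3 * x^(3-1)
= 15x^2
The coefficient is 15

15


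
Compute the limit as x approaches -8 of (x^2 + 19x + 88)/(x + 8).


Direct substitution gives 0/0, so we factor the numerator.
Factor: (x^2 + 19x + 88) = (x + 8)(x + 11)
Cancel the common factor (x + 8):
(x^2 + 19x + 88)/(x + 8) = (x + 11)
Now substitute x = -8:
= (-8) - (-11) = 3

3


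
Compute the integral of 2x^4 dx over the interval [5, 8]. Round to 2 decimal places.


Find the antiderivative of 2x^4:
F(x) = 2/5 * x^5
Apply the Fundamental Theorem of Calculus:
F(8) - F(5)
= 2/5 * 8^5 - 2/5 * 5^5
= 2/5 * (32768 - 3125)
= 2/5 * 29643
= 59286/5 = 11857.20

11857.20


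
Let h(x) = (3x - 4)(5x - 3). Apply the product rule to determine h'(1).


Let u(x) = 3x - 4 and v(x) = 5x - 3
u'(x) = 3
v'(x) = 5
Product rule: h'(x) = u'(x)*v(x) + u(x)*v'(x)
= 3 * (5x - 3) + (3x - 4) * 5
At x = 1:
u(1) = 3 * 1 - 4 = -1
v(1) = 5 * 1 - 3 = 2
h'(1) = 3 * 2 + (-1) * 5
= 6 - 5
= 1

1


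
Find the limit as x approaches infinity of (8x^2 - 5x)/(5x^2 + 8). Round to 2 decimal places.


For limits at infinity with equal-degree polynomials,
we compare leading coefficients.
Numerator leading term: 8x^2
Denominator leading term: 5x^2
Divide both by x^2:
lim = (8 - 5/x) / (5 + 8/x^2)
As x -> infinity, the 1/x and 1/x^2 terms vanish:
= 8/5 = 1.60

1.60


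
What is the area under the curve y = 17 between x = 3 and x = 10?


The area under a constant function y = 17 is a rectangle.
Width = 10 - 3 = 7
Height = 17
Area = width * height
= 7 * 17
= 119

119


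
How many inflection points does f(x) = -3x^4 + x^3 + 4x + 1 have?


Inflection points occur where f''(x) = 0 and concavity changes.
f(x) = -3x^4 + x^3 + 4x + 1
f'(x) = -12x^3 + 3x^2 + 4
f''(x) = -36x^2 + 6x
This is a quadratic in x. Use the discriminant to count real roots.
Discriminant = (6)^2 - 4 * (-36) * 0
= 36 - 0
= 36
Since discriminant > 0, f''(x) = 0 has 2 distinct real solutions.
A quadratic with two distinct real roots changes sign at each root, so concavity changes at both.
Number of inflection points: 2

2


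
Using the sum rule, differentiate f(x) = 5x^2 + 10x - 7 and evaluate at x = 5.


Differentiate term by term using power and sum rules:
f(x) = 5x^2 + 10x - 7
f'(x) = 10x + 10
Substitute x = 5:
f'(5) = 10 * 5 + 10
= 50 + 10
= 60

60


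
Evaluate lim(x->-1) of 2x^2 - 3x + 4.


Since polynomials are continuous, we use direct substitution.
lim(x->-1) of 2x^2 - 3x + 4
= 2 * (-1)^2 - 3 * (-1) + 4
= 2 + 3 + 4
= 9

9


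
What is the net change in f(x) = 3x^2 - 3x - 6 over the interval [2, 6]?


Net change = f(b) - f(a)
f(x) = 3x^2 - 3x - 6
Compute f(6):
f(6) = 3 * 6^2 - 3 * 6 - 6
= 108 - 18 - 6
= 84
Compute f(2):
f(2) = 3 * 2^2 - 3 * 2 - 6
= 12 - 6 - 6
= 0
Net change = 84 - 0 = 84

84


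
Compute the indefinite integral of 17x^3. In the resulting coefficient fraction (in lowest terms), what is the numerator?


Apply the power rule for integration:
integral of ax^n dx = a/(n+1) * x^(n+1) + C
integral of 17x^3 dx
= 17/4 * x^4 + C
The coefficient in lowest terms is 17/4, and its numerator is 17

17


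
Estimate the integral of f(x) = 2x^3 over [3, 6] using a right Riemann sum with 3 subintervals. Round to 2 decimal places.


Right Riemann sum uses right endpoints of each subinterval.
Interval: [3, 6], n = 3
dx = (6 - 3) / 3 = 1
Right endpoints: [4, 5, 6]
f values: [128, 250, 432]
Sum = dx * (sum of f values)
= 1 * 810
= 810 = 810.00

810.00


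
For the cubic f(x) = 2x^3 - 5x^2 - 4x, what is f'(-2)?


Differentiate f(x) = 2x^3 - 5x^2 - 4x term by term:
f'(x) = 6x^2 - 10x - 4
Substitute x = -2:
f'(-2) = 6 * (-2)^2 - 10 * (-2) - 4
= 24 + 20 - 4
= 40

40


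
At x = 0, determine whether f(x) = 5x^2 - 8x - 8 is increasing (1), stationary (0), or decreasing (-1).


Compute f'(x) to determine behavior:
f'(x) = 10x - 8
f'(0) = 10 * 0 - 8
= 0 - 8
= -8
Since f'(0) < 0, the function is decreasing (-1)

-1


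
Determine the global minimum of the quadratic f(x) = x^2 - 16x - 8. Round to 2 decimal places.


For a quadratic f(x) = ax^2 + bx + c with a > 0, the minimum is at the vertex.
Vertex x-coordinate: x = -b/(2a)
x = -(-16) / (2 * 1)
x = 16/2 = 8
Substitute back to find the minimum value:
f(8) = 1 * 8^2 - 16 * 8 - 8
= 64 - 128 - 8
= -72 = -72.00

-72.00


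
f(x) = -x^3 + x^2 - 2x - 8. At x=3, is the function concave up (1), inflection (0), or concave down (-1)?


Concavity is determined by the sign of f''(x).
f(x) = -x^3 + x^2 - 2x - 8
f'(x) = -3x^2 + 2x - 2
f''(x) = -6x + 2
f''(3) = -6 * 3 + 2
= -18 + 2
= -16
Since f''(3) < 0, the function is concave down (-1)

-1


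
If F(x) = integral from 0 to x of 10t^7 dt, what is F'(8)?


By the Fundamental Theorem of Calculus (Part 1):
If F(x) = integral from 0 to x of f(t) dt, then F'(x) = f(x)
Here f(t) = 10t^7
So F'(x) = 10x^7
Evaluate at x = 8:
F'(8) = 10 * 8^7
= 10 * 2097152
= 20971520

20971520


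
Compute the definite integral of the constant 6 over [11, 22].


The integral of a constant k over [a, b] equals k * (b - a).
integral from 11 to 22 of 6 dx
= 6 * (22 - 11)
= 6 * 11
= 66

66


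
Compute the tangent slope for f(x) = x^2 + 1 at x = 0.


The slope of the tangent line equals f'(x) at the point.
f(x) = x^2 + 1
f'(x) = 2x
At x = 0:
f'(0) = 2 * 0 + 0
= 0 + 0
= 0

0


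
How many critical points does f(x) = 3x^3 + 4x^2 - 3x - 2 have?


Find where f'(x) = 0:
f(x) = 3x^3 + 4x^2 - 3x - 2
f'(x) = 9x^2 + 8x - 3
This is a quadratic in x. Use the discriminant to count real roots.
Discriminant = (8)^2 - 4 * 9 * (-3)
= 64 - (-108)
= 172
Since discriminant > 0, f'(x) = 0 has 2 real solutions.
Number of critical points: 2

2


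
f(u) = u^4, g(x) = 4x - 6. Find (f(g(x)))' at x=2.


Using the chain rule: (f(g(x)))' = f'(g(x)) * g'(x)
First, find g(2):
g(2) = 4 * 2 - 6 = 2
Next, f'(u) = 4u^3
And g'(x) = 4
So f'(g(2)) * g'(2)
= 4 * 2^3 * 4
= 4 * 8 * 4
= 128

128


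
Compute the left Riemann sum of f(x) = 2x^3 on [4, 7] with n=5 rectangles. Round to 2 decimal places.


Left Riemann sum uses left endpoints of each subinterval.
Interval: [4, 7], n = 5
dx = (7 - 4) / 5 = 3/5
Left endpoints: [4, 23/5, 26/5, 29/5, 32/5]
f values: [128, 24334/125, 35152/125, 48778/125, 65536/125]
Sum = dx * (sum of f values)
= 3/5 * 7592/5
= 22776/25 = 911.04

911.04


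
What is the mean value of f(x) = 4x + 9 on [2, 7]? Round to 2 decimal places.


Average value = 1/(b-a) * integral from a to b of f(x) dx
First compute the integral of 4x + 9:
F(x) = 2x^2 + 9x
F(7) = 2 * 49 + 9 * 7 = 161
F(2) = 2 * 4 + 9 * 2 = 26
Integral = 161 - 26 = 135
Average = 135 / (7 - 2) = 135 / 5
= 27 = 27.00

27.00


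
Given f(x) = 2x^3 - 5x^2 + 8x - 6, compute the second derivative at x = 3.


First derivative:
f'(x) = 6x^2 - 10x + 8
Second derivative:
f''(x) = 12x - 10
Substitute x = 3:
f''(3) = 12 * 3 - 10
= 36 - 10
= 26

26


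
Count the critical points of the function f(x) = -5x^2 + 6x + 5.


Find where f'(x) = 0:
f'(x) = -10x + 6
Set f'(x) = 0:
-10x + 6 = 0
x = -6 / (-10) = 3/5
This is a linear equation in x, so there is exactly one solution.
Number of critical points: 1

1


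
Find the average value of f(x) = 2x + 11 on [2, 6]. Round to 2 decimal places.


Average value = 1/(b-a) * integral from a to b of f(x) dx
First compute the integral of 2x + 11:
F(x) = x^2 + 11x
F(6) = 1 * 36 + 11 * 6 = 102
F(2) = 1 * 4 + 11 * 2 = 26
Integral = 102 - 26 = 76
Average = 76 / (6 - 2) = 76 / 4
= 19 = 19.00

19.00


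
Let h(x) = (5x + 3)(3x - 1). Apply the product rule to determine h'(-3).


Let u(x) = 5x + 3 and v(x) = 3x - 1
u'(x) = 5
v'(x) = 3
Product rule: h'(x) = u'(x)*v(x) + u(x)*v'(x)
= 5 * (3x - 1) + (5x + 3) * 3
At x = -3:
u(-3) = 5 * (-3) + 3 = -12
v(-3) = 3 * (-3) - 1 = -10
h'(-3) = 5 * (-10) + (-12) * 3
= -50 - 36
= -86

-86


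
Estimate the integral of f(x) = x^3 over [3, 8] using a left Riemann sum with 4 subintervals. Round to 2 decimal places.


Left Riemann sum uses left endpoints of each subinterval.
Interval: [3, 8], n = 4
dx = (8 - 3) / 4 = 5/4
Left endpoints: [3, 17/4, 11/2, 27/4]
f values: [27, 4913/64, 1331/8, 19683/64]
Sum = dx * (sum of f values)
= 5/4 * 9243/16
= 46215/64 ≈ 722.11

722.11


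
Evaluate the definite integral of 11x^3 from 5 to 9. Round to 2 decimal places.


Find the antiderivative of 11x^3:
F(x) = 11/4 * x^4
Apply the Fundamental Theorem of Calculus:
F(9) - F(5)
= 11/4 * 9^4 - 11/4 * 5^4
= 11/4 * (6561 - 625)
= 11/4 * 5936
= 16324 = 16324.00

16324.00


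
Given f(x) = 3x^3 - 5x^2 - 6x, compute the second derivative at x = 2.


First derivative:
f'(x) = 9x^2 - 10x - 6
Second derivative:
f''(x) = 18x - 10
Substitute x = 2:
f''(2) = 18 * 2 - 10
= 36 - 10
= 26

26


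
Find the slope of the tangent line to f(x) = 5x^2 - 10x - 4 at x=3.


The slope of the tangent line equals f'(x) at the point.
f(x) = 5x^2 - 10x - 4
f'(x) = 10x - 10
At x = 3:
f'(3) = 10 * 3 - 10
= 30 - 10
= 20

20


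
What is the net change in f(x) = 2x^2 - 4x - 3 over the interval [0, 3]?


Net change = f(b) - f(a)
f(x) = 2x^2 - 4x - 3
Compute f(3):
f(3) = 2 * 3^2 - 4 * 3 - 3
= 18 - 12 - 3
= 3
Compute f(0):
f(0) = 2 * 0^2 - 4 * 0 - 3
= 0 + 0 - 3
= -3
Net change = 3 - (-3) = 6

6


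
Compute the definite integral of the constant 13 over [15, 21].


The integral of a constant k over [a, b] equals k * (b - a).
integral from 15 to 21 of 13 dx
= 13 * (21 - 15)
= 13 * 6
= 78

78


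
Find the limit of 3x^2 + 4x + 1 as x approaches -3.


Since polynomials are continuous, we use direct substitution.
lim(x->-3) of 3x^2 + 4x + 1
= 3 * (-3)^2 + 4 * (-3) + 1
= 27 - 12 + 1
= 16

16


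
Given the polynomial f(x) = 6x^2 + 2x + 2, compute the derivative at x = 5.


Differentiate term by term using power and sum rules:
f(x) = 6x^2 + 2x + 2
f'(x) = 12x + 2
Substitute x = 5:
f'(5) = 12 * 5 + 2
= 60 + 2
= 62

62


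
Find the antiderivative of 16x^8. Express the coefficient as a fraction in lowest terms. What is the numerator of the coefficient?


Apply the power rule for integration:
integral of ax^n dx = a/(n+1) * x^(n+1) + C
integral of 16x^8 dx
= 16/9 * x^9 + C
The coefficient in lowest terms is 16/9, and its numerator is 16

16


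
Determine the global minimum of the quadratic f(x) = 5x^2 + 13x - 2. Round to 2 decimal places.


For a quadratic f(x) = ax^2 + bx + c with a > 0, the minimum is at the vertex.
Vertex x-coordinate: x = -b/(2a)
x = -(13) / (2 * 5)
x = -13/10
Substitute back to find the minimum value:
f(-13/10) = 5 * (-13/10)^2 + 13 * (-13/10) - 2
= 169/20 - 169/10 - 2
= -209/20 = -10.45

-10.45


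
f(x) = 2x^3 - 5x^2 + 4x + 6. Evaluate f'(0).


Differentiate f(x) = 2x^3 - 5x^2 + 4x + 6 term by term:
f'(x) = 6x^2 - 10x + 4
Substitute x = 0:
f'(0) = 6 * 0^2 - 10 * 0 + 4
= 0 + 0 + 4
= 4

4


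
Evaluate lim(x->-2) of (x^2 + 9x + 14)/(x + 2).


Direct substitution gives 0/0, so we factor the numerator.
Factor: (x^2 + 9x + 14) = (x + 2)(x + 7)
Cancel the common factor (x + 2):
(x^2 + 9x + 14)/(x + 2) = (x + 7)
Now substitute x = -2:
= (-2) - (-7) = 5

5


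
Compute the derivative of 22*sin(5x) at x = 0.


Apply the chain rule to differentiate 22*sin(5x):
d/dx [22*sin(5x)]
= 22 * cos(5x) * d/dx(5x)
= 22 * 5 * cos(5x)
= 110 * cos(5x)
Evaluate at x = 0:
= 110 * cos(0)
= 110 * 1
= 110

110


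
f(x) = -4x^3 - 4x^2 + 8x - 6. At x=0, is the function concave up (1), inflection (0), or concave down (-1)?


Concavity is determined by the sign of f''(x).
f(x) = -4x^3 - 4x^2 + 8x - 6
f'(x) = -12x^2 - 8x + 8
f''(x) = -24x - 8
f''(0) = -24 * 0 - 8
= 0 - 8
= -8
Since f''(0) < 0, the function is concave down (-1)

-1


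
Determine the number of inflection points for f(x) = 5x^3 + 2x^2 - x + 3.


Inflection points occur where f''(x) = 0 and concavity changes.
f(x) = 5x^3 + 2x^2 - x + 3
f'(x) = 15x^2 + 4x - 1
f''(x) = 30x + 4
Set f''(x) = 0:
30x + 4 = 0
x = -4 / 30 = -2/15
Since f''(x) is linear (degree 1), it changes sign at this point.
Therefore there is exactly 1 inflection point.

1


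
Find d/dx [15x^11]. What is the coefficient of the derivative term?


We apply the power rule: d/dx [ax^n] = a*n * x^(n-1)
d/dx [15x^11]
= 15 * 11 * x^(11-1)
= 165x^10
The coefficient is 165

165


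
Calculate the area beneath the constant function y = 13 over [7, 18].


The area under a constant function y = 13 is a rectangle.
Width = 18 - 7 = 11
Height = 13
Area = width * height
= 11 * 13
= 143

143


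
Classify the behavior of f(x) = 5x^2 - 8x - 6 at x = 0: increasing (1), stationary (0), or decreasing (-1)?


Compute f'(x) to determine behavior:
f'(x) = 10x - 8
f'(0) = 10 * 0 - 8
= 0 - 8
= -8
Since f'(0) < 0, the function is decreasing (-1)

-1


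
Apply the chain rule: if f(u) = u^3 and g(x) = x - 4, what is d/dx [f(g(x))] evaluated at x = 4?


Using the chain rule: (f(g(x)))' = f'(g(x)) * g'(x)
First, find g(4):
g(4) = 1 * 4 - 4 = 0
Next, f'(u) = 3u^2
And g'(x) = 1
So f'(g(4)) * g'(4)
= 3 * 0^2 * 1
= 3 * 0 * 1
= 0

0


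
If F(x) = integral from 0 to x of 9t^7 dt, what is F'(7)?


By the Fundamental Theorem of Calculus (Part 1):
If F(x) = integral from 0 to x of f(t) dt, then F'(x) = f(x)
Here f(t) = 9t^7
So F'(x) = 9x^7
Evaluate at x = 7:
F'(7) = 9 * 7^7
= 9 * 823543
= 7411887

7411887


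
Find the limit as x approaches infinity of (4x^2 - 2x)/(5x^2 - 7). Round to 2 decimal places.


For limits at infinity with equal-degree polynomials,
we compare leading coefficients.
Numerator leading term: 4x^2
Denominator leading term: 5x^2
Divide both by x^2:
lim = (4 - 2/x) / (5 - 7/x^2)
As x -> infinity, the 1/x and 1/x^2 terms vanish:
= 4/5 = 0.80

0.80


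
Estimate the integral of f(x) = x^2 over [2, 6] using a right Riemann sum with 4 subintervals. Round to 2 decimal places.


Right Riemann sum uses right endpoints of each subinterval.
Interval: [2, 6], n = 4
dx = (6 - 2) / 4 = 1
Right endpoints: [3, 4, 5, 6]
f values: [9, 16, 25, 36]
Sum = dx * (sum of f values)
= 1 * 86
= 86 = 86.00

86.00


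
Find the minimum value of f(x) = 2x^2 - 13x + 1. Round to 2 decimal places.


For a quadratic f(x) = ax^2 + bx + c with a > 0, the minimum is at the vertex.
Vertex x-coordinate: x = -b/(2a)
x = -(-13) / (2 * 2)
x = 13/4
Substitute back to find the minimum value:
f(13/4) = 2 * (13/4)^2 - 13 * (13/4) + 1
= 169/8 - 169/4 + 1
= -161/8 ≈ -20.13

-20.13


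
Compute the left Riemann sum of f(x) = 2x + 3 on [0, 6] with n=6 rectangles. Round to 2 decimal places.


Left Riemann sum uses left endpoints of each subinterval.
Interval: [0, 6], n = 6
dx = (6 - 0) / 6 = 1
Left endpoints: [0, 1, 2, 3, 4, 5]
f values: [3, 5, 7, 9, 11, 13]
Sum = dx * (sum of f values)
= 1 * 48
= 48 = 48.00

48.00


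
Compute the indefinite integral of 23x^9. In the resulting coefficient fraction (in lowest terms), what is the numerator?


Apply the power rule for integration:
integral of ax^n dx = a/(n+1) * x^(n+1) + C
integral of 23x^9 dx
= 23/10 * x^10 + C
The coefficient in lowest terms is 23/10, and its numerator is 23

23


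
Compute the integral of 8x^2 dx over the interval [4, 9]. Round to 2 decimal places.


Find the antiderivative of 8x^2:
F(x) = 8/3 * x^3
Apply the Fundamental Theorem of Calculus:
F(9) - F(4)
= 8/3 * 9^3 - 8/3 * 4^3
= 8/3 * (729 - 64)
= 8/3 * 665
= 5320/3 ≈ 1773.33

1773.33


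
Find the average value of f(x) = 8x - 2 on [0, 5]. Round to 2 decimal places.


Average value = 1/(b-a) * integral from a to b of f(x) dx
First compute the integral of 8x - 2:
F(x) = 4x^2 - 2x
F(5) = 4 * 25 - 2 * 5 = 90
F(0) = 4 * 0 - 2 * 0 = 0
Integral = 90 - 0 = 90
Average = 90 / (5 - 0) = 90 / 5
= 18 = 18.00

18.00


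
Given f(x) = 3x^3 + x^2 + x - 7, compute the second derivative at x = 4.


First derivative:
f'(x) = 9x^2 + 2x + 1
Second derivative:
f''(x) = 18x + 2
Substitute x = 4:
f''(4) = 18 * 4 + 2
= 72 + 2
= 74

74


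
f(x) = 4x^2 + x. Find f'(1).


Differentiate term by term using power and sum rules:
f(x) = 4x^2 + x
f'(x) = 8x + 1
Substitute x = 1:
f'(1) = 8 * 1 + 1
= 8 + 1
= 9

9


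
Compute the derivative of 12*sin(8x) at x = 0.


Apply the chain rule to differentiate 12*sin(8x):
d/dx [12*sin(8x)]
= 12 * cos(8x) * d/dx(8x)
= 12 * 8 * cos(8x)
= 96 * cos(8x)
Evaluate at x = 0:
= 96 * cos(0)
= 96 * 1
= 96

96


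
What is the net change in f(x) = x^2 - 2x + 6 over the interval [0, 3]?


Net change = f(b) - f(a)
f(x) = x^2 - 2x + 6
Compute f(3):
f(3) = 1 * 3^2 - 2 * 3 + 6
= 9 - 6 + 6
= 9
Compute f(0):
f(0) = 1 * 0^2 - 2 * 0 + 6
= 0 + 0 + 6
= 6
Net change = 9 - 6 = 3

3


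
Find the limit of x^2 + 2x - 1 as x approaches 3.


Since polynomials are continuous, we use direct substitution.
lim(x->3) of x^2 + 2x - 1
= 1 * 3^2 + 2 * 3 - 1
= 9 + 6 - 1
= 14

14


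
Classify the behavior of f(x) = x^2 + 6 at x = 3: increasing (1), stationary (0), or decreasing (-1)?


Compute f'(x) to determine behavior:
f'(x) = 2x
f'(3) = 2 * 3 + 0
= 6 + 0
= 6
Since f'(3) > 0, the function is increasing (1)

1


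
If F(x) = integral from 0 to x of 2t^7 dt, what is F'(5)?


By the Fundamental Theorem of Calculus (Part 1):
If F(x) = integral from 0 to x of f(t) dt, then F'(x) = f(x)
Here f(t) = 2t^7
So F'(x) = 2x^7
Evaluate at x = 5:
F'(5) = 2 * 5^7
= 2 * 78125
= 156250

156250


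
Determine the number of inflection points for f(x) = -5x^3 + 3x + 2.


Inflection points occur where f''(x) = 0 and concavity changes.
f(x) = -5x^3 + 3x + 2
f'(x) = -15x^2 + 3
f''(x) = -30x
Set f''(x) = 0:
-30x = 0
x = 0 / (-30) = 0
Since f''(x) is linear (degree 1), it changes sign at this point.
Therefore there is exactly 1 inflection point.

1


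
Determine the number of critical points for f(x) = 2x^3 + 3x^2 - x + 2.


Find where f'(x) = 0:
f(x) = 2x^3 + 3x^2 - x + 2
f'(x) = 6x^2 + 6x - 1
This is a quadratic in x. Use the discriminant to count real roots.
Discriminant = (6)^2 - 4 * 6 * (-1)
= 36 - (-24)
= 60
Since discriminant > 0, f'(x) = 0 has 2 real solutions.
Number of critical points: 2

2


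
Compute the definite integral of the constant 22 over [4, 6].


The integral of a constant k over [a, b] equals k * (b - a).
integral from 4 to 6 of 22 dx
= 22 * (6 - 4)
= 22 * 2
= 44

44


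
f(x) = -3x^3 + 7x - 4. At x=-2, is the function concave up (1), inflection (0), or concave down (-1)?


Concavity is determined by the sign of f''(x).
f(x) = -3x^3 + 7x - 4
f'(x) = -9x^2 + 7
f''(x) = -18x
f''(-2) = -18 * (-2) + 0
= 36 + 0
= 36
Since f''(-2) > 0, the function is concave up (1)

1


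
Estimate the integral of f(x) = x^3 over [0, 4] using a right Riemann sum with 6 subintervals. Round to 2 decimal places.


Right Riemann sum uses right endpoints of each subinterval.
Interval: [0, 4], n = 6
dx = (4 - 0) / 6 = 2/3
Right endpoints: [2/3, 4/3, 2, 8/3, 10/3, 4]
f values: [8/27, 64/27, 8, 512/27, 1000/27, 64]
Sum = dx * (sum of f values)
= 2/3 * 392/3
= 784/9 ≈ 87.11

87.11


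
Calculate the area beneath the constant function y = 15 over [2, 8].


The area under a constant function y = 15 is a rectangle.
Width = 8 - 2 = 6
Height = 15
Area = width * height
= 6 * 15
= 90

90


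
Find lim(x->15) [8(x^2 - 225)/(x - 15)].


Direct substitution gives 0/0, so we factor the numerator.
Factor: 8(x^2 - 225) = 8 * (x - 15)(x + 15)
Cancel the common factor (x - 15):
8(x^2 - 225)/(x - 15) = 8 * (x + 15)
Now substitute x = 15:
= 8 * (15 + 15) = 240

240


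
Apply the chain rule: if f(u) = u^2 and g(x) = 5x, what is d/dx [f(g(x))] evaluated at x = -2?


Using the chain rule: (f(g(x)))' = f'(g(x)) * g'(x)
First, find g(-2):
g(-2) = 5 * (-2) + 0 = -10
Next, f'(u) = 2u
And g'(x) = 5
So f'(g(-2)) * g'(-2)
= 2 * (-10) * 5
= -100

-100


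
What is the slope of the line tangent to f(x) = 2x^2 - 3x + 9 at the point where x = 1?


The slope of the tangent line equals f'(x) at the point.
f(x) = 2x^2 - 3x + 9
f'(x) = 4x - 3
At x = 1:
f'(1) = 4 * 1 - 3
= 4 - 3
= 1

1


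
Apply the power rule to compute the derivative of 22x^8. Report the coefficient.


We apply the power rule: d/dx [ax^n] = a*n * x^(n-1)
d/dx [22x^8]
= 22 * 8 * x^(8-1)
= 176x^7
The coefficient is 176

176


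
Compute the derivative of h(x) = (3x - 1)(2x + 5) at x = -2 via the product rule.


Let u(x) = 3x - 1 and v(x) = 2x + 5
u'(x) = 3
v'(x) = 2
Product rule: h'(x) = u'(x)*v(x) + u(x)*v'(x)
= 3 * (2x + 5) + (3x - 1) * 2
At x = -2:
u(-2) = 3 * (-2) - 1 = -7
v(-2) = 2 * (-2) + 5 = 1
h'(-2) = 3 * 1 + (-7) * 2
= 3 - 14
= -11

-11


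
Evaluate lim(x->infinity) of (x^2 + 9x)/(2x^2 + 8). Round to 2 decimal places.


For limits at infinity with equal-degree polynomials,
we compare leading coefficients.
Numerator leading term: x^2
Denominator leading term: 2x^2
Divide both by x^2:
lim = (1 + 9/x) / (2 + 8/x^2)
As x -> infinity, the 1/x and 1/x^2 terms vanish:
= 1/2 = 0.50

0.50


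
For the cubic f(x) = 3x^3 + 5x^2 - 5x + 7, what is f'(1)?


Differentiate f(x) = 3x^3 + 5x^2 - 5x + 7 term by term:
f'(x) = 9x^2 + 10x - 5
Substitute x = 1:
f'(1) = 9 * 1^2 + 10 * 1 - 5
= 9 + 10 - 5
= 14

14


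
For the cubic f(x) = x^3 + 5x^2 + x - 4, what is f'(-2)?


Differentiate f(x) = x^3 + 5x^2 + x - 4 term by term:
f'(x) = 3x^2 + 10x + 1
Substitute x = -2:
f'(-2) = 3 * (-2)^2 + 10 * (-2) + 1
= 12 - 20 + 1
= -7

-7


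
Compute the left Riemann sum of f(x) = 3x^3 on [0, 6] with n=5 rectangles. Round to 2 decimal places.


Left Riemann sum uses left endpoints of each subinterval.
Interval: [0, 6], n = 5
dx = (6 - 0) / 5 = 6/5
Left endpoints: [0, 6/5, 12/5, 18/5, 24/5]
f values: [0, 648/125, 5184/125, 17496/125, 41472/125]
Sum = dx * (sum of f values)
= 6/5 * 2592/5
= 15552/25 = 622.08

622.08


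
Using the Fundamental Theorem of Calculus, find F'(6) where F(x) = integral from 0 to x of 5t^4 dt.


By the Fundamental Theorem of Calculus (Part 1):
If F(x) = integral from 0 to x of f(t) dt, then F'(x) = f(x)
Here f(t) = 5t^4
So F'(x) = 5x^4
Evaluate at x = 6:
F'(6) = 5 * 6^4
= 5 * 1296
= 6480

6480


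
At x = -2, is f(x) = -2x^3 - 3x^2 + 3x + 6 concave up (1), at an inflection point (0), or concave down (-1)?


Concavity is determined by the sign of f''(x).
f(x) = -2x^3 - 3x^2 + 3x + 6
f'(x) = -6x^2 - 6x + 3
f''(x) = -12x - 6
f''(-2) = -12 * (-2) - 6
= 24 - 6
= 18
Since f''(-2) > 0, the function is concave up (1)

1


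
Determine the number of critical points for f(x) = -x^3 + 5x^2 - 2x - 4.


Find where f'(x) = 0:
f(x) = -x^3 + 5x^2 - 2x - 4
f'(x) = -3x^2 + 10x - 2
This is a quadratic in x. Use the discriminant to count real roots.
Discriminant = (10)^2 - 4 * (-3) * (-2)
= 100 - 24
= 76
Since discriminant > 0, f'(x) = 0 has 2 real solutions.
Number of critical points: 2

2


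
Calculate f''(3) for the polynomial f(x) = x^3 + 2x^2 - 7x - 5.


First derivative:
f'(x) = 3x^2 + 4x - 7
Second derivative:
f''(x) = 6x + 4
Substitute x = 3:
f''(3) = 6 * 3 + 4
= 18 + 4
= 22

22


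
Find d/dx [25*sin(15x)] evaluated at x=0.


Apply the chain rule to differentiate 25*sin(15x):
d/dx [25*sin(15x)]
= 25 * cos(15x) * d/dx(15x)
= 25 * 15 * cos(15x)
= 375 * cos(15x)
Evaluate at x = 0:
= 375 * cos(0)
= 375 * 1
= 375

375


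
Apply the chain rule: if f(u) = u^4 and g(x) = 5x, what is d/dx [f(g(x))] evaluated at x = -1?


Using the chain rule: (f(g(x)))' = f'(g(x)) * g'(x)
First, find g(-1):
g(-1) = 5 * (-1) + 0 = -5
Next, f'(u) = 4u^3
And g'(x) = 5
So f'(g(-1)) * g'(-1)
= 4 * (-5)^3 * 5
= 4 * (-125) * 5
= -2500

-2500


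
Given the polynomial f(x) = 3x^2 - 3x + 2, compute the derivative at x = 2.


Differentiate term by term using power and sum rules:
f(x) = 3x^2 - 3x + 2
f'(x) = 6x - 3
Substitute x = 2:
f'(2) = 6 * 2 - 3
= 12 - 3
= 9

9


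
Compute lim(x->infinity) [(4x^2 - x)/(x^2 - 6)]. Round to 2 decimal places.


For limits at infinity with equal-degree polynomials,
we compare leading coefficients.
Numerator leading term: 4x^2
Denominator leading term: x^2
Divide both by x^2:
lim = (4 - 1/x) / (1 - 6/x^2)
As x -> infinity, the 1/x and 1/x^2 terms vanish:
= 4/1 = 4 = 4.00

4.00


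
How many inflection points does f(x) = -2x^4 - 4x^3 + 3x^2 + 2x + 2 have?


Inflection points occur where f''(x) = 0 and concavity changes.
f(x) = -2x^4 - 4x^3 + 3x^2 + 2x + 2
f'(x) = -8x^3 - 12x^2 + 6x + 2
f''(x) = -24x^2 - 24x + 6
This is a quadratic in x. Use the discriminant to count real roots.
Discriminant = (-24)^2 - 4 * (-24) * 6
= 576 - (-576)
= 1152
Since discriminant > 0, f''(x) = 0 has 2 distinct real solutions.
A quadratic with two distinct real roots changes sign at each root, so concavity changes at both.
Number of inflection points: 2

2


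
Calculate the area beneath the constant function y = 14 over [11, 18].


The area under a constant function y = 14 is a rectangle.
Width = 18 - 11 = 7
Height = 14
Area = width * height
= 7 * 14
= 98

98


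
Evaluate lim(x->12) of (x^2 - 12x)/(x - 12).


Direct substitution gives 0/0, so we factor the numerator.
Factor: (x^2 - 12x) = (x - 12)(x)
Cancel the common factor (x - 12):
(x^2 - 12x)/(x - 12) = (x)
Now substitute x = 12:
= (12) - (0) = 12

12


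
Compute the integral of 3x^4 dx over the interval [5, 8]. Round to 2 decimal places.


Find the antiderivative of 3x^4:
F(x) = 3/5 * x^5
Apply the Fundamental Theorem of Calculus:
F(8) - F(5)
= 3/5 * 8^5 - 3/5 * 5^5
= 3/5 * (32768 - 3125)
= 3/5 * 29643
= 88929/5 = 17785.80

17785.80


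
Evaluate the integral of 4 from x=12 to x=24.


The integral of a constant k over [a, b] equals k * (b - a).
integral from 12 to 24 of 4 dx
= 4 * (24 - 12)
= 4 * 12
= 48

48


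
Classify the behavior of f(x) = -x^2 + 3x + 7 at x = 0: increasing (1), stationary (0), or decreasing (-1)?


Compute f'(x) to determine behavior:
f'(x) = -2x + 3
f'(0) = -2 * 0 + 3
= 0 + 3
= 3
Since f'(0) > 0, the function is increasing (1)

1


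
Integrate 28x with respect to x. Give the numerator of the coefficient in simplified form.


Apply the power rule for integration:
integral of ax^n dx = a/(n+1) * x^(n+1) + C
integral of 28x dx
= 28/2 * x^2 + C
= 14 * x^2 + C
The coefficient in lowest terms is 14 = 14/1, so its numerator is 14

14


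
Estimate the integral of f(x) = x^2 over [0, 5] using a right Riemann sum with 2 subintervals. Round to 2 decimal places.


Right Riemann sum uses right endpoints of each subinterval.
Interval: [0, 5], n = 2
dx = (5 - 0) / 2 = 5/2
Right endpoints: [5/2, 5]
f values: [25/4, 25]
Sum = dx * (sum of f values)
= 5/2 * 125/4
= 625/8 ≈ 78.13

78.13


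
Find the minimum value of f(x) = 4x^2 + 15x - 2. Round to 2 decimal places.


For a quadratic f(x) = ax^2 + bx + c with a > 0, the minimum is at the vertex.
Vertex x-coordinate: x = -b/(2a)
x = -(15) / (2 * 4)
x = -15/8
Substitute back to find the minimum value:
f(-15/8) = 4 * (-15/8)^2 + 15 * (-15/8) - 2
= 225/16 - 225/8 - 2
= -257/16 ≈ -16.06

-16.06


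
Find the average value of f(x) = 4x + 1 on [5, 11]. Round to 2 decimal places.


Average value = 1/(b-a) * integral from a to b of f(x) dx
First compute the integral of 4x + 1:
F(x) = 2x^2 + x
F(11) = 2 * 121 + 1 * 11 = 253
F(5) = 2 * 25 + 1 * 5 = 55
Integral = 253 - 55 = 198
Average = 198 / (11 - 5) = 198 / 6
= 33 = 33.00

33.00


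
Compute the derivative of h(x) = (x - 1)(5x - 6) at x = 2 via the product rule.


Let u(x) = x - 1 and v(x) = 5x - 6
u'(x) = 1
v'(x) = 5
Product rule: h'(x) = u'(x)*v(x) + u(x)*v'(x)
= 1 * (5x - 6) + (x - 1) * 5
At x = 2:
u(2) = 1 * 2 - 1 = 1
v(2) = 5 * 2 - 6 = 4
h'(2) = 1 * 4 + 1 * 5
= 4 + 5
= 9

9


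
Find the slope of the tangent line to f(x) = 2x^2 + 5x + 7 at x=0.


The slope of the tangent line equals f'(x) at the point.
f(x) = 2x^2 + 5x + 7
f'(x) = 4x + 5
At x = 0:
f'(0) = 4 * 0 + 5
= 0 + 5
= 5

5


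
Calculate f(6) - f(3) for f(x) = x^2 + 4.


Net change = f(b) - f(a)
f(x) = x^2 + 4
Compute f(6):
f(6) = 1 * 6^2 + 0 * 6 + 4
= 36 + 0 + 4
= 40
Compute f(3):
f(3) = 1 * 3^2 + 0 * 3 + 4
= 9 + 0 + 4
= 13
Net change = 40 - 13 = 27

27


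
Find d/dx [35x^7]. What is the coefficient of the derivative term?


We apply the power rule: d/dx [ax^n] = a*n * x^(n-1)
d/dx [35x^7]
= 35 * 7 * x^(7-1)
= 245x^6
The coefficient is 245

245


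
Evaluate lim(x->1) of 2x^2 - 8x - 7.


Since polynomials are continuous, we use direct substitution.
lim(x->1) of 2x^2 - 8x - 7
= 2 * 1^2 - 8 * 1 - 7
= 2 - 8 - 7
= -13

-13


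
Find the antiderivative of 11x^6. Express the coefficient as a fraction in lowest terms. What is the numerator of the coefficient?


Apply the power rule for integration:
integral of ax^n dx = a/(n+1) * x^(n+1) + C
integral of 11x^6 dx
= 11/7 * x^7 + C
The coefficient in lowest terms is 11/7, and its numerator is 11

11


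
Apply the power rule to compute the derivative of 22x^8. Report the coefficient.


We apply the power rule: d/dx [ax^n] = a*n * x^(n-1)
d/dx [22x^8]
= 22 * 8 * x^(8-1)
= 176x^7
The coefficient is 176

176


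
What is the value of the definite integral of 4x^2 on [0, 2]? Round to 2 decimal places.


Find the antiderivative of 4x^2:
F(x) = 4/3 * x^3
Apply the Fundamental Theorem of Calculus:
F(2) - F(0)
= 4/3 * 2^3 - 4/3 * 0^3
= 4/3 * (8 - 0)
= 4/3 * 8
= 32/3 ≈ 10.67

10.67


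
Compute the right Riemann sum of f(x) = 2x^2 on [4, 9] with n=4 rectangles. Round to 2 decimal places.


Right Riemann sum uses right endpoints of each subinterval.
Interval: [4, 9], n = 4
dx = (9 - 4) / 4 = 5/4
Right endpoints: [21/4, 13/2, 31/4, 9]
f values: [441/8, 169/2, 961/8, 162]
Sum = dx * (sum of f values)
= 5/4 * 1687/4
= 8435/16 ≈ 527.19

527.19


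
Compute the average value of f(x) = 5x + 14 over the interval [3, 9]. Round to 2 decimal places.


Average value = 1/(b-a) * integral from a to b of f(x) dx
First compute the integral of 5x + 14:
F(x) = (5/2)x^2 + 14x
F(9) = 5/2 * 81 + 14 * 9 = 657/2
F(3) = 5/2 * 9 + 14 * 3 = 129/2
Integral = 657/2 - 129/2 = 264
Average = 264 / (9 - 3) = 264 / 6
= 44 = 44.00

44.00


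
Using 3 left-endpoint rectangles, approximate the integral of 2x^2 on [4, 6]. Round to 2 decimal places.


Left Riemann sum uses left endpoints of each subinterval.
Interval: [4, 6], n = 3
dx = (6 - 4) / 3 = 2/3
Left endpoints: [4, 14/3, 16/3]
f values: [32, 392/9, 512/9]
Sum = dx * (sum of f values)
= 2/3 * 1192/9
= 2384/27 ≈ 88.30

88.30


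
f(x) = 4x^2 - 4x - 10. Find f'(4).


Differentiate term by term using power and sum rules:
f(x) = 4x^2 - 4x - 10
f'(x) = 8x - 4
Substitute x = 4:
f'(4) = 8 * 4 - 4
= 32 - 4
= 28

28


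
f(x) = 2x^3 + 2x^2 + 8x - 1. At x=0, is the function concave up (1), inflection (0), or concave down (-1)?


Concavity is determined by the sign of f''(x).
f(x) = 2x^3 + 2x^2 + 8x - 1
f'(x) = 6x^2 + 4x + 8
f''(x) = 12x + 4
f''(0) = 12 * 0 + 4
= 0 + 4
= 4
Since f''(0) > 0, the function is concave up (1)

1


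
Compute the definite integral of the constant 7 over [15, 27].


The integral of a constant k over [a, b] equals k * (b - a).
integral from 15 to 27 of 7 dx
= 7 * (27 - 15)
= 7 * 12
= 84

84


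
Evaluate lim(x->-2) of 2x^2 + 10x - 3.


Since polynomials are continuous, we use direct substitution.
lim(x->-2) of 2x^2 + 10x - 3
= 2 * (-2)^2 + 10 * (-2) - 3
= 8 - 20 - 3
= -15

-15


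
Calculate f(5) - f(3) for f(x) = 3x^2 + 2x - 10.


Net change = f(b) - f(a)
f(x) = 3x^2 + 2x - 10
Compute f(5):
f(5) = 3 * 5^2 + 2 * 5 - 10
= 75 + 10 - 10
= 75
Compute f(3):
f(3) = 3 * 3^2 + 2 * 3 - 10
= 27 + 6 - 10
= 23
Net change = 75 - 23 = 52

52


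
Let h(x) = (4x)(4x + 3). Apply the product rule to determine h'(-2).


Let u(x) = 4x and v(x) = 4x + 3
u'(x) = 4
v'(x) = 4
Product rule: h'(x) = u'(x)*v(x) + u(x)*v'(x)
= 4 * (4x + 3) + (4x) * 4
At x = -2:
u(-2) = 4 * (-2) + 0 = -8
v(-2) = 4 * (-2) + 3 = -5
h'(-2) = 4 * (-5) + (-8) * 4
= -20 - 32
= -52

-52


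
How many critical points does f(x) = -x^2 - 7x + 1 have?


Find where f'(x) = 0:
f'(x) = -2x - 7
Set f'(x) = 0:
-2x - 7 = 0
x = 7 / (-2) = -7/2
This is a linear equation in x, so there is exactly one solution.
Number of critical points: 1

1
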